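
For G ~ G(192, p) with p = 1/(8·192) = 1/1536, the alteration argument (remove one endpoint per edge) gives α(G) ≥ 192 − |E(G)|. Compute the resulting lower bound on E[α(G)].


E[|E(G)|] = C(192, 2)·p = 18336 · (1/1536) = 191/16.
E[α(G)] ≥ n − E[|E(G)|] = 192 − 191/16 = 2881/16.
Numerically: ≈ 180.062.
(This is only a lower bound; the true E[α(G)] may be larger.)

E[α(G)] ≥ 2881/16 ≈ 180.062.


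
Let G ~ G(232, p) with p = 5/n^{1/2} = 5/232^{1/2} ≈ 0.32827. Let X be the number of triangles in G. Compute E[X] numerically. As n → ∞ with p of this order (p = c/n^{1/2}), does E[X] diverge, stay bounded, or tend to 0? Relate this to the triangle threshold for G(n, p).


Number of potential triangles: C(232, 3) = 2054360.
Each occurs with probability p³ ≈ (0.32827)³ ≈ 3.5373500e-02.
By linearity: E[X] = C(232, 3)·p³ ≈ 2054360 · 3.5373500e-02 ≈ 72669.90394.
Since α = 1/2 < 1, p = c/n^{1/2} ≫ 1/n is above the triangle threshold p ~ 1/n. Asymptotically E[X] ~ (c³/6)·n^{3(1−α)} = (5³/6)·n^{1.5} → ∞; triangles are abundant w.h.p.

E[X] ≈ 72669.90394; in regime p = Θ(1/n^{1/2}) E[X] diverges (above the triangle threshold p ~ 1/n).


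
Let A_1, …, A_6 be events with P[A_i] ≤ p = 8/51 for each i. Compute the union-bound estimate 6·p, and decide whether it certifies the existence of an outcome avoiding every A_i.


Union bound: P[∪_{i=1}^{6} A_i] ≤ Σ_i P[A_i] ≤ 6·p = 6·(8/51) = 16/17.
Numerically: 16/17 ≈ 0.9412.
Is 16/17 < 1? YES.
Since P[∪ A_i] ≤ 16/17 < 1, the complement has P[∩ A_i^c] ≥ 1 − 16/17 = 1/17 > 0, so some outcome avoids every A_i.

6·p = 16/17 ≈ 0.9412; existence CERTIFIED by the union bound.


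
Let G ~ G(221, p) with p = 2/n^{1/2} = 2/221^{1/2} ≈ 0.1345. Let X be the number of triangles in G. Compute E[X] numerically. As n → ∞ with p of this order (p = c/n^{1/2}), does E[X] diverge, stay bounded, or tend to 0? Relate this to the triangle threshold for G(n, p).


Number of potential triangles: C(221, 3) = 1774630.
Each occurs with probability p³ ≈ (0.1345)³ ≈ 2.435015e-03.
By linearity: E[X] = C(221, 3)·p³ ≈ 1774630 · 2.435015e-03 ≈ 4321.2500.
Since α = 1/2 < 1, p = c/n^{1/2} ≫ 1/n is above the triangle threshold p ~ 1/n. Asymptotically E[X] ~ (c³/6)·n^{3(1−α)} = (2³/6)·n^{1.5} → ∞; triangles are abundant w.h.p.

E[X] ≈ 4321.2500; in regime p = Θ(1/n^{1/2}) E[X] diverges (above the triangle threshold p ~ 1/n).


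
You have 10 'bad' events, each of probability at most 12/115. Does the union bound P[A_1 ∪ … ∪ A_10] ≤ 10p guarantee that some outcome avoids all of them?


Union bound: P[∪_{i=1}^{10} A_i] ≤ Σ_i P[A_i] ≤ 10·p = 10·(12/115) = 24/23.
Numerically: 24/23 ≈ 1.0434783.
Is 24/23 < 1? NO.
Since the bound 24/23 is ≥ 1, the union bound is uninformative here; it does NOT by itself certify existence.

10·p = 24/23 ≈ 1.0434783; existence NOT certified by the union bound.


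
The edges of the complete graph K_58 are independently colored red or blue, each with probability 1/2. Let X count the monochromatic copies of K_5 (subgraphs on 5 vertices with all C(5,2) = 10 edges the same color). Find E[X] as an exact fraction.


Let X = Σ_S X_S over the C(58, 5) = 4582116 subsets S of size 5, where X_S = 1 if the K_5 on S is monochromatic.
For a fixed S, the K_5 on S has C(5, 2) = 10 edges. P[all 10 edges red] = (1/2)^10, and likewise for blue, so P[monochromatic] = 2·(1/2)^10 = 2^{1 − 10} = 1/512.
Summing: E[X] = C(58, 5) · 2^{1 − 10} = 4582116 · 1/512 = 1145529/128.
Numerically: E[X] ≈ 8949.44531.

E[X] = C(58,5)·2^(1−C(5,2)) = 1145529/128 ≈ 8949.44531.


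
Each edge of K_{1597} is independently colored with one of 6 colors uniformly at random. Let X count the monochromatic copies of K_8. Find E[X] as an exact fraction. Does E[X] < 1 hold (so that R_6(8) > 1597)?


E[X] = C(1597, 8) · 6^{1 − 28} = 1031080153060953275445 · 6^{−27} = 1031080153060953275445/1023490369077469249536.
As a reduced fraction: E[X] = 38188153817072343535/37907050706572935168 ≈ 1.007416.
Is E[X] < 1? NO.
Since E[X] ≥ 1, the first-moment bound is inconclusive at n = 1597; it does NOT by itself certify R_6(8) > 1597.

E[X] = 38188153817072343535/37907050706572935168 ≈ 1.007416; E[X] ≥ 1; first-moment method inconclusive here.


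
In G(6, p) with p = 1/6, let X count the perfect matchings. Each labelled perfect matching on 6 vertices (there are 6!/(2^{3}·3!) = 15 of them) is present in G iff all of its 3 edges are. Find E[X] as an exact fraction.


K_6 has 6!/(2^{3}·3!) = 15 labelled perfect matchings.
For each such perfect matching H, let X_H = 1 if all 3 edges of H are present in G. Then P[X_H = 1] = p^{3} = (1/6)^{3} = 1/216.
By linearity: E[X] = Σ_H E[X_H] = 15 · p^{3} = 15 · 1/216 = 5/72.
Numerically: E[X] ≈ 0.0694.

E[X] = 15 · (1/6)^{3} = 5/72 ≈ 0.0694.


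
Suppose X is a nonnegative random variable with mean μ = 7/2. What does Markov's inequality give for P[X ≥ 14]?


μ = E[X] = 7/2, a = 14.
Markov: P[X ≥ 14] ≤ μ/a = (7/2)/14 = 1/4.
Numerically: ≈ 0.25000.
(Since a = 14 > μ = 3.50000, the bound 1/4 is < 1 and informative.)

P[X ≥ 14] ≤ 1/4 ≈ 0.25000.


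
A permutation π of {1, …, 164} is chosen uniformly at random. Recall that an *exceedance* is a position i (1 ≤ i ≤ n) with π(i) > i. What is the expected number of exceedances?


Write X = Σ_{i=1}^{164} X_i, where X_i = 1_{π(i) > i}.
For each fixed i, π(i) is uniform over {1, …, 164} (marginal of a uniform permutation), so P[π(i) > i] = (n − i)/n. Summing: Σ_{i=1}^{164} (n − i)/n = (0 + 1 + … + 163)/164 = 164(164 − 1)/(2·164) = (164 − 1)/2.
Hence E[X] = Σ_{i=1}^{164} (164 − i)/164 = 163/2 ≈ 81.500.

E[X] = 163/2 = 81.500.


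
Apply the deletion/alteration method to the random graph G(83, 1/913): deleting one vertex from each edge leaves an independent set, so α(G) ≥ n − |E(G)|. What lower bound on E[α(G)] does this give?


E[|E(G)|] = C(83, 2)·p = 3403 · (1/913) = 41/11.
E[α(G)] ≥ n − E[|E(G)|] = 83 − 41/11 = 872/11.
Numerically: ≈ 79.272727.
(This is only a lower bound; the true E[α(G)] may be larger.)

E[α(G)] ≥ 872/11 ≈ 79.272727.


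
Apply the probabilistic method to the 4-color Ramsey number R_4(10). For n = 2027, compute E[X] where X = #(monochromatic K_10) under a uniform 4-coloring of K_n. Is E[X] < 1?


E[X] = C(2027, 10) · 4^{1 − 45} = 315586117401470604332341335 · 4^{−44} = 315586117401470604332341335/309485009821345068724781056.
As a reduced fraction: E[X] = 315586117401470604332341335/309485009821345068724781056 ≈ 1.020.
Is E[X] < 1? NO.
Since E[X] ≥ 1, the first-moment bound is inconclusive at n = 2027; it does NOT by itself certify R_4(10) > 2027.

E[X] = 315586117401470604332341335/309485009821345068724781056 ≈ 1.020; E[X] ≥ 1; first-moment method inconclusive here.


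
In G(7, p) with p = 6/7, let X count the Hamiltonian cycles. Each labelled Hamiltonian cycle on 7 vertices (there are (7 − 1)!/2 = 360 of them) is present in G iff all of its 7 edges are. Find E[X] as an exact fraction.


K_7 has (7 − 1)!/2 = 360 labelled Hamiltonian cycles.
For each such Hamiltonian cycle H, let X_H = 1 if all 7 edges of H are present in G. Then P[X_H = 1] = p^{7} = (6/7)^{7} = 279936/823543.
By linearity of expectation: E[X] = Σ_H E[X_H] = 360 · p^{7} = 360 · 279936/823543 = 100776960/823543.
Numerically: E[X] ≈ 122.

E[X] = 360 · (6/7)^{7} = 100776960/823543 ≈ 122.


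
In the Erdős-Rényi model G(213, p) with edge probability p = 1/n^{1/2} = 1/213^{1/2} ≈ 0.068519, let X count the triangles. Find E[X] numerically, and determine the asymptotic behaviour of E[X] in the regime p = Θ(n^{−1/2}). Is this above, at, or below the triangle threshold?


Number of potential triangles: C(213, 3) = 1587986.
Each occurs with probability p³ ≈ (0.068519)³ ≈ 3.2168484e-04.
By linearity: E[X] = C(213, 3)·p³ ≈ 1587986 · 3.2168484e-04 ≈ 510.83102.
Since α = 1/2 < 1, p = c/n^{1/2} ≫ 1/n is above the triangle threshold p ~ 1/n. Asymptotically E[X] ~ (c³/6)·n^{3(1−α)} = (1³/6)·n^{1.5} → ∞; triangles are abundant w.h.p.

E[X] ≈ 510.83102; in regime p = Θ(1/n^{1/2}) E[X] diverges (above the triangle threshold p ~ 1/n).


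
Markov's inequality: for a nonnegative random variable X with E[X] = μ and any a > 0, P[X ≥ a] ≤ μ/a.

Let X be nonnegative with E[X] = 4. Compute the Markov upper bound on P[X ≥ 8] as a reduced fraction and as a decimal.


μ = E[X] = 4, a = 8.
Markov: P[X ≥ 8] ≤ μ/a = (4)/8 = 1/2.
Numerically: ≈ 0.500.
(Since a = 8 > μ = 4.000, the bound 1/2 is < 1 and informative.)

P[X ≥ 8] ≤ 1/2 ≈ 0.500.


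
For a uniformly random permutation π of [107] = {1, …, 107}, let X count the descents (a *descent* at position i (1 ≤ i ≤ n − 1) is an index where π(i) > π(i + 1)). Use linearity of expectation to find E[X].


Write X = Σ X_I over i = 1, …, 106, with X_I the indicator of one descent.
There are 106 indicators.
For each fixed i, the pair (π(i), π(i+1)) is a uniformly random ordered pair of distinct values from {1, …, 107}; by symmetry P[π(i) > π(i+1)] = 1/2.
By linearity: E[X] = 106 · (1/2) = (107 − 1) · (1/2) = 53 ≈ 53.0000.

E[X] = 53 = 53.0000.


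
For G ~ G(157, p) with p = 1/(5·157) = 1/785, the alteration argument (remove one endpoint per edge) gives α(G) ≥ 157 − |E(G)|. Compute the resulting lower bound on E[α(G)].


E[|E(G)|] = C(157, 2)·p = 12246 · (1/785) = 78/5.
E[α(G)] ≥ n − E[|E(G)|] = 157 − 78/5 = 707/5.
Numerically: ≈ 141.400.
(This is only a lower bound; the true E[α(G)] may be larger.)

E[α(G)] ≥ 707/5 ≈ 141.400.


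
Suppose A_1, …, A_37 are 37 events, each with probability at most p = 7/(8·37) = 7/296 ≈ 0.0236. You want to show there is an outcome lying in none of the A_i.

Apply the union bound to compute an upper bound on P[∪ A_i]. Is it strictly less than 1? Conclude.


Union bound: P[∪_{i=1}^{37} A_i] ≤ Σ_i P[A_i] ≤ 37·p = 37·(7/296) = 7/8.
Numerically: 7/8 ≈ 0.8750.
Is 7/8 < 1? YES.
Since P[∪ A_i] ≤ 7/8 < 1, the complement has P[∩ A_i^c] ≥ 1 − 7/8 = 1/8 > 0, so some outcome avoids every A_i.

37·p = 7/8 ≈ 0.8750; existence CERTIFIED by the union bound.


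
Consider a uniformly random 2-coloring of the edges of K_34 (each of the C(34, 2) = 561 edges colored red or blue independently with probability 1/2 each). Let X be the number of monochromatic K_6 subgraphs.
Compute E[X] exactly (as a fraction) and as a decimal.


Let X = Σ_S X_S over the C(34, 6) = 1344904 subsets S of size 6, where X_S = 1 if the K_6 on S is monochromatic.
For a fixed S, the K_6 on S has C(6, 2) = 15 edges. P[all 15 edges red] = (1/2)^15, and likewise for blue, so P[monochromatic] = 2·(1/2)^15 = 2^{1 − 15} = 1/16384.
Summing: E[X] = C(34, 6) · 2^{1 − 15} = 1344904 · 1/16384 = 168113/2048.
Numerically: E[X] ≈ 82.086.

E[X] = C(34,6)·2^(1−C(6,2)) = 168113/2048 ≈ 82.086.


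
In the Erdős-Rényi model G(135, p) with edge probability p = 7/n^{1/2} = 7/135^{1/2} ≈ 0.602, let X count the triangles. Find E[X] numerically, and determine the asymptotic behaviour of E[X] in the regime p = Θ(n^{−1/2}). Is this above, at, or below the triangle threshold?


Number of potential triangles: C(135, 3) = 400995.
Each occurs with probability p³ ≈ (0.602)³ ≈ 2.18672e-01.
By linearity: E[X] = C(135, 3)·p³ ≈ 400995 · 2.18672e-01 ≈ 87686.437.
Since α = 1/2 < 1, p = c/n^{1/2} ≫ 1/n is above the triangle threshold p ~ 1/n. Asymptotically E[X] ~ (c³/6)·n^{3(1−α)} = (7³/6)·n^{1.5} → ∞; triangles are abundant w.h.p.

E[X] ≈ 87686.437; in regime p = Θ(1/n^{1/2}) E[X] diverges (above the triangle threshold p ~ 1/n).


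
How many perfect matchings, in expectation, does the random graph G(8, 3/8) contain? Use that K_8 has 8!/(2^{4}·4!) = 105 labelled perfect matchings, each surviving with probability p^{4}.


K_8 has 8!/(2^{4}·4!) = 105 labelled perfect matchings.
For each such perfect matching H, let X_H = 1 if all 4 edges of H are present in G. Then P[X_H = 1] = p^{4} = (3/8)^{4} = 81/4096.
By linearity of expectation: E[X] = Σ_H E[X_H] = 105 · p^{4} = 105 · 81/4096 = 8505/4096.
Numerically: E[X] ≈ 2.07642.

E[X] = 105 · (3/8)^{4} = 8505/4096 ≈ 2.07642.


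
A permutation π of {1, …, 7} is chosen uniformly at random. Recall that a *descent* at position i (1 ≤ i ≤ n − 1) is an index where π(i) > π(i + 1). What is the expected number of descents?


Write X = Σ X_I over i = 1, …, 6, with X_I the indicator of one descent.
There are 6 indicators.
For each fixed i, the pair (π(i), π(i+1)) is a uniformly random ordered pair of distinct values from {1, …, 7}; by symmetry P[π(i) > π(i+1)] = 1/2.
By linearity: E[X] = 6 · (1/2) = (7 − 1) · (1/2) = 3 ≈ 3.00000.

E[X] = 3 = 3.00000.


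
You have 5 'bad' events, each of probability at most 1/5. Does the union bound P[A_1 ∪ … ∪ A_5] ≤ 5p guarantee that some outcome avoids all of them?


Union bound: P[∪_{i=1}^{5} A_i] ≤ Σ_i P[A_i] ≤ 5·p = 5·(1/5) = 1.
Numerically: 1 ≈ 1.000.
Is 1 < 1? NO.
Since the bound 1 is ≥ 1, the union bound is uninformative here; it does NOT by itself certify existence.

5·p = 1 ≈ 1.000; existence NOT certified by the union bound.


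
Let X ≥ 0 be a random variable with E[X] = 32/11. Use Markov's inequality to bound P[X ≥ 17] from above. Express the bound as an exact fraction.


μ = E[X] = 32/11, a = 17.
Markov: P[X ≥ 17] ≤ μ/a = (32/11)/17 = 32/187.
Numerically: ≈ 0.1711.
(Since a = 17 > μ = 2.9091, the bound 32/187 is < 1 and informative.)

P[X ≥ 17] ≤ 32/187 ≈ 0.1711.


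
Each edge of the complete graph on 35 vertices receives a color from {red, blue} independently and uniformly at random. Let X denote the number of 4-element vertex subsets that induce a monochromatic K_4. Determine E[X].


Let X = Σ_S X_S over the C(35, 4) = 52360 subsets S of size 4, where X_S = 1 if the K_4 on S is monochromatic.
For a fixed S, the K_4 on S has C(4, 2) = 6 edges. P[all 6 edges red] = (1/2)^6, and likewise for blue, so P[monochromatic] = 2·(1/2)^6 = 2^{1 − 6} = 1/32.
Summing: E[X] = C(35, 4) · 2^{1 − 6} = 52360 · 1/32 = 6545/4.
Numerically: E[X] ≈ 1636.25000.

E[X] = C(35,4)·2^(1−C(4,2)) = 6545/4 ≈ 1636.25000.


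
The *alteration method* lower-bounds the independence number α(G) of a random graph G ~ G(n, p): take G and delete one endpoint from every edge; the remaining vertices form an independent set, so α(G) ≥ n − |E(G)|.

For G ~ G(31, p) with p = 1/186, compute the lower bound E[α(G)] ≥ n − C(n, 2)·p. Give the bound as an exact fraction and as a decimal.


E[|E(G)|] = C(31, 2)·p = 465 · (1/186) = 5/2.
E[α(G)] ≥ n − E[|E(G)|] = 31 − 5/2 = 57/2.
Numerically: ≈ 28.50000.
(This is only a lower bound; the true E[α(G)] may be larger.)

E[α(G)] ≥ 57/2 ≈ 28.50000.


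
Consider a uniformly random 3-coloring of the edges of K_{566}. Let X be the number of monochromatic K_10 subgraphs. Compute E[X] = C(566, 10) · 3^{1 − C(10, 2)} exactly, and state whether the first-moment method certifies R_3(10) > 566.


E[X] = C(566, 10) · 3^{1 − 45} = 858376364549067965458 · 3^{−44} = 858376364549067965458/984770902183611232881.
As a reduced fraction: E[X] = 858376364549067965458/984770902183611232881 ≈ 0.872.
Is E[X] < 1? YES.
Since E[X] < 1, there exists a 3-coloring of K_{566} with no monochromatic K_10; hence R_3(10) > 566.

E[X] = 858376364549067965458/984770902183611232881 ≈ 0.872; E[X] < 1, so R_3(10) > 566.


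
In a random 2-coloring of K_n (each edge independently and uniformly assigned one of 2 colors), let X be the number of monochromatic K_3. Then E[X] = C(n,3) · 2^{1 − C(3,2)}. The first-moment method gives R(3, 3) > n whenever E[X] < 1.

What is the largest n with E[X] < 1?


We need C(n, 3) · 2^{1 − 3} < 1, i.e. C(n, 3) < 2^{3 − 1} = 4.
Check values of n near the boundary:
  n = 3: C(3, 3) = 1; 1 < 4? YES
  n = 4: C(4, 3) = 4; 4 < 4? NO
  n = 5: C(5, 3) = 10; 10 < 4? NO
  n = 6: C(6, 3) = 20; 20 < 4? NO
The largest n with C(n, 3) < 4 is n = 3 (where E[X] = 1/4 ≈ 0.2500). Hence R(3, 3) > 3, i.e. R(3, 3) ≥ 4.

Largest n = 3; hence R(3, 3) > 3.


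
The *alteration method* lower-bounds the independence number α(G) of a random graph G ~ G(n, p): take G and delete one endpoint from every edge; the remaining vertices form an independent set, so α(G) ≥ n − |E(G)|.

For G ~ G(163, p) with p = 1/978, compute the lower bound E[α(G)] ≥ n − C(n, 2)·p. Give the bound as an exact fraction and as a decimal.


E[|E(G)|] = C(163, 2)·p = 13203 · (1/978) = 27/2.
E[α(G)] ≥ n − E[|E(G)|] = 163 − 27/2 = 299/2.
Numerically: ≈ 149.500000.
(This is only a lower bound; the true E[α(G)] may be larger.)

E[α(G)] ≥ 299/2 ≈ 149.500000.


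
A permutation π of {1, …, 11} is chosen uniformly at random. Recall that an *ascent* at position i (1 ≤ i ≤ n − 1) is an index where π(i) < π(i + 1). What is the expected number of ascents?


Write X = Σ X_I over i = 1, …, 10, with X_I the indicator of one ascent.
There are 10 indicators.
For each fixed i, the pair (π(i), π(i+1)) is a uniformly random ordered pair of distinct values from {1, …, 11}; by symmetry P[π(i) < π(i+1)] = 1/2.
By linearity: E[X] = 10 · (1/2) = (11 − 1) · (1/2) = 5 ≈ 5.0000.

E[X] = 5 = 5.0000.


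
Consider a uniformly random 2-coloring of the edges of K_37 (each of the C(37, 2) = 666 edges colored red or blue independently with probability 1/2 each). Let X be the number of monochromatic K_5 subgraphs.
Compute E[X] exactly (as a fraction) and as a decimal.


Let X = Σ_S X_S over the C(37, 5) = 435897 subsets S of size 5, where X_S = 1 if the K_5 on S is monochromatic.
For a fixed S, the K_5 on S has C(5, 2) = 10 edges. P[all 10 edges red] = (1/2)^10, and likewise for blue, so P[monochromatic] = 2·(1/2)^10 = 2^{1 − 10} = 1/512.
Summing: E[X] = C(37, 5) · 2^{1 − 10} = 435897 · 1/512 = 435897/512.
Numerically: E[X] ≈ 851.361328.

E[X] = C(37,5)·2^(1−C(5,2)) = 435897/512 ≈ 851.361328.


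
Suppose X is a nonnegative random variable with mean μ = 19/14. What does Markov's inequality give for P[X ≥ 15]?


μ = E[X] = 19/14, a = 15.
Markov: P[X ≥ 15] ≤ μ/a = (19/14)/15 = 19/210.
Numerically: ≈ 0.090476.
(Since a = 15 > μ = 1.357143, the bound 19/210 is < 1 and informative.)

P[X ≥ 15] ≤ 19/210 ≈ 0.090476.


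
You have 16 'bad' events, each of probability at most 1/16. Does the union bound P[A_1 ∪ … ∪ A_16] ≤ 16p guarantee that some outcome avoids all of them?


Union bound: P[∪_{i=1}^{16} A_i] ≤ Σ_i P[A_i] ≤ 16·p = 16·(1/16) = 1.
Numerically: 1 ≈ 1.000000.
Is 1 < 1? NO.
Since the bound 1 is ≥ 1, the union bound is uninformative here; it does NOT by itself certify existence.

16·p = 1 ≈ 1.000000; existence NOT certified by the union bound.


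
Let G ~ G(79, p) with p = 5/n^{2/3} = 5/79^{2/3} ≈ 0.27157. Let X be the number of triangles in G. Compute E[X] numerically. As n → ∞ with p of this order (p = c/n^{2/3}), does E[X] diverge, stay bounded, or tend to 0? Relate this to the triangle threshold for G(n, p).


Number of potential triangles: C(79, 3) = 79079.
Each occurs with probability p³ ≈ (0.27157)³ ≈ 2.0028842e-02.
By linearity: E[X] = C(79, 3)·p³ ≈ 79079 · 2.0028842e-02 ≈ 1583.86076.
Since α = 2/3 < 1, p = c/n^{2/3} ≫ 1/n is above the triangle threshold p ~ 1/n. Asymptotically E[X] ~ (c³/6)·n^{3(1−α)} = (5³/6)·n^{1} → ∞; triangles are abundant w.h.p.

E[X] ≈ 1583.86076; in regime p = Θ(1/n^{2/3}) E[X] diverges (above the triangle threshold p ~ 1/n).


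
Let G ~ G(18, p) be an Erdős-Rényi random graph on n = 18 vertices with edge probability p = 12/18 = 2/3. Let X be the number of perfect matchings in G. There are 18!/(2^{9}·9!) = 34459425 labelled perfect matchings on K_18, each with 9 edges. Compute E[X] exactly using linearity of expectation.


K_18 has 18!/(2^{9}·9!) = 34459425 labelled perfect matchings.
For each such perfect matching H, let X_H = 1 if all 9 edges of H are present in G. Then P[X_H = 1] = p^{9} = (2/3)^{9} = 512/19683.
By linearity: E[X] = Σ_H E[X_H] = 34459425 · p^{9} = 34459425 · 512/19683 = 217817600/243.
Numerically: E[X] ≈ 8.9637e+05.

E[X] = 34459425 · (2/3)^{9} = 217817600/243 ≈ 8.9637e+05.


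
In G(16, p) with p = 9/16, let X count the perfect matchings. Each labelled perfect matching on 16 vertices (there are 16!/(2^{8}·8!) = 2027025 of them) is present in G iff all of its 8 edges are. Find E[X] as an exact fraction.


K_16 has 16!/(2^{8}·8!) = 2027025 labelled perfect matchings.
For each such perfect matching H, let X_H = 1 if all 8 edges of H are present in G. Then P[X_H = 1] = p^{8} = (9/16)^{8} = 43046721/4294967296.
Summing the indicators: E[X] = Σ_H E[X_H] = 2027025 · p^{8} = 2027025 · 43046721/4294967296 = 87256779635025/4294967296.
Numerically: E[X] ≈ 20316.1.

E[X] = 2027025 · (9/16)^{8} = 87256779635025/4294967296 ≈ 20316.1.


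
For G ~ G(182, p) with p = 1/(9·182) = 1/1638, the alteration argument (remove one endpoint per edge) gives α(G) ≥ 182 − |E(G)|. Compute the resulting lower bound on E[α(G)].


E[|E(G)|] = C(182, 2)·p = 16471 · (1/1638) = 181/18.
E[α(G)] ≥ n − E[|E(G)|] = 182 − 181/18 = 3095/18.
Numerically: ≈ 171.944444.
(This is only a lower bound; the true E[α(G)] may be larger.)

E[α(G)] ≥ 3095/18 ≈ 171.944444.


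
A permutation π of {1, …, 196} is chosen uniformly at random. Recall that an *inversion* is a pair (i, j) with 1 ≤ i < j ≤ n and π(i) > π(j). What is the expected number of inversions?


Write X = Σ X_I over the C(196, 2) = 19110 pairs i < j, with X_I the indicator of one inversion.
There are 19110 indicators.
For each fixed pair i < j, the values π(i) and π(j) are two distinct elements of {1, …, 196} in uniformly random order; by symmetry P[π(i) > π(j)] = 1/2.
By linearity: E[X] = 19110 · (1/2) = C(196, 2) · (1/2) = 19110/2 = 9555 ≈ 9555.000000.

E[X] = 9555 = 9555.000000.


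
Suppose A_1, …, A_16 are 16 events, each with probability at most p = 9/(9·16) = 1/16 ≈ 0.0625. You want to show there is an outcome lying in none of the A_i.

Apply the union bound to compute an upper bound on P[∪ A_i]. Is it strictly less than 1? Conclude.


Union bound: P[∪_{i=1}^{16} A_i] ≤ Σ_i P[A_i] ≤ 16·p = 16·(1/16) = 1.
Numerically: 1 ≈ 1.0000.
Is 1 < 1? NO.
Since the bound 1 is ≥ 1, the union bound is uninformative here; it does NOT by itself certify existence.

16·p = 1 ≈ 1.0000; existence NOT certified by the union bound.


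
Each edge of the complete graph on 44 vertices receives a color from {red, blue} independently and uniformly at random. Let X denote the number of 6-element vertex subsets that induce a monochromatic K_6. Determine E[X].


Let X = Σ_S X_S over the C(44, 6) = 7059052 subsets S of size 6, where X_S = 1 if the K_6 on S is monochromatic.
For a fixed S, the K_6 on S has C(6, 2) = 15 edges. P[all 15 edges red] = (1/2)^15, and likewise for blue, so P[monochromatic] = 2·(1/2)^15 = 2^{1 − 15} = 1/16384.
Summing: E[X] = C(44, 6) · 2^{1 − 15} = 7059052 · 1/16384 = 1764763/4096.
Numerically: E[X] ≈ 430.85034.

E[X] = C(44,6)·2^(1−C(6,2)) = 1764763/4096 ≈ 430.85034.


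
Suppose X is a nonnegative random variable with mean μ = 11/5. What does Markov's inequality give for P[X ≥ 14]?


μ = E[X] = 11/5, a = 14.
Markov: P[X ≥ 14] ≤ μ/a = (11/5)/14 = 11/70.
Numerically: ≈ 0.157.
(Since a = 14 > μ = 2.200, the bound 11/70 is < 1 and informative.)

P[X ≥ 14] ≤ 11/70 ≈ 0.157.


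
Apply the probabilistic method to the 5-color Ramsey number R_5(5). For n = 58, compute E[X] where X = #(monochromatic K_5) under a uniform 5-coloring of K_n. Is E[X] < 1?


E[X] = C(58, 5) · 5^{1 − 10} = 4582116 · 5^{−9} = 4582116/1953125.
As a reduced fraction: E[X] = 4582116/1953125 ≈ 2.346043.
Is E[X] < 1? NO.
Since E[X] ≥ 1, the first-moment bound is inconclusive at n = 58; it does NOT by itself certify R_5(5) > 58.

E[X] = 4582116/1953125 ≈ 2.346043; E[X] ≥ 1; first-moment method inconclusive here.


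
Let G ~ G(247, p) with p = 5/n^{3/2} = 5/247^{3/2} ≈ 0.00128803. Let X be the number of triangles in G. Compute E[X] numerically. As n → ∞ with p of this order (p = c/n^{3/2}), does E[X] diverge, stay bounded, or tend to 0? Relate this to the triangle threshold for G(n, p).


Number of potential triangles: C(247, 3) = 2481115.
Each occurs with probability p³ ≈ (0.00128803)³ ≈ 2.13684846e-09.
By linearity: E[X] = C(247, 3)·p³ ≈ 2481115 · 2.13684846e-09 ≈ 0.005302.
Since α = 3/2 > 1, p = c/n^{3/2} = o(1/n) is below the triangle threshold p ~ 1/n. Asymptotically E[X] ~ (c³/6)·n^{3(1−α)} = (5³/6)·n^{-1.5} → 0, so by Markov's inequality G has no triangles w.h.p.

E[X] ≈ 0.005302; in regime p = Θ(1/n^{3/2}) E[X] tends to 0 (below the triangle threshold p ~ 1/n).


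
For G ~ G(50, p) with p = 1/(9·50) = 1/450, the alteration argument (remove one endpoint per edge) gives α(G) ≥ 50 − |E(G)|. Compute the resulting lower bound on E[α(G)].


E[|E(G)|] = C(50, 2)·p = 1225 · (1/450) = 49/18.
E[α(G)] ≥ n − E[|E(G)|] = 50 − 49/18 = 851/18.
Numerically: ≈ 47.277778.
(This is only a lower bound; the true E[α(G)] may be larger.)

E[α(G)] ≥ 851/18 ≈ 47.277778.


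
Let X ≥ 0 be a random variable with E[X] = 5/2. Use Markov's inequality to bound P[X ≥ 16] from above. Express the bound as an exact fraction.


μ = E[X] = 5/2, a = 16.
Markov: P[X ≥ 16] ≤ μ/a = (5/2)/16 = 5/32.
Numerically: ≈ 0.156250.
(Since a = 16 > μ = 2.500000, the bound 5/32 is < 1 and informative.)

P[X ≥ 16] ≤ 5/32 ≈ 0.156250.


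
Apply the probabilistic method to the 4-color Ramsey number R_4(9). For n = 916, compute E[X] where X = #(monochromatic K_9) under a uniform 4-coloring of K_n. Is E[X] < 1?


E[X] = C(916, 9) · 4^{1 − 36} = 1202748565202942340440 · 4^{−35} = 1202748565202942340440/1180591620717411303424.
As a reduced fraction: E[X] = 150343570650367792555/147573952589676412928 ≈ 1.019.
Is E[X] < 1? NO.
Since E[X] ≥ 1, the first-moment bound is inconclusive at n = 916; it does NOT by itself certify R_4(9) > 916.

E[X] = 150343570650367792555/147573952589676412928 ≈ 1.019; E[X] ≥ 1; first-moment method inconclusive here.


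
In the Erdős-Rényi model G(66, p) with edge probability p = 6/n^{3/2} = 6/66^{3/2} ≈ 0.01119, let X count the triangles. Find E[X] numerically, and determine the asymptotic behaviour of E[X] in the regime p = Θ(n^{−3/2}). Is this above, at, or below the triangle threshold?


Number of potential triangles: C(66, 3) = 45760.
Each occurs with probability p³ ≈ (0.01119)³ ≈ 1.401219e-06.
By linearity: E[X] = C(66, 3)·p³ ≈ 45760 · 1.401219e-06 ≈ 0.0641.
Since α = 3/2 > 1, p = c/n^{3/2} = o(1/n) is below the triangle threshold p ~ 1/n. Asymptotically E[X] ~ (c³/6)·n^{3(1−α)} = (6³/6)·n^{-1.5} → 0, so by Markov's inequality G has no triangles w.h.p.

E[X] ≈ 0.0641; in regime p = Θ(1/n^{3/2}) E[X] tends to 0 (below the triangle threshold p ~ 1/n).


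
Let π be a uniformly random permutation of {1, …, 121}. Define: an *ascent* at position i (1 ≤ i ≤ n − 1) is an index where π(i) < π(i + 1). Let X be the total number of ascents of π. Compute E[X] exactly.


Write X = Σ X_I over i = 1, …, 120, with X_I the indicator of one ascent.
There are 120 indicators.
For each fixed i, the pair (π(i), π(i+1)) is a uniformly random ordered pair of distinct values from {1, …, 121}; by symmetry P[π(i) < π(i+1)] = 1/2.
By linearity: E[X] = 120 · (1/2) = (121 − 1) · (1/2) = 60 ≈ 60.000000.

E[X] = 60 = 60.000000.


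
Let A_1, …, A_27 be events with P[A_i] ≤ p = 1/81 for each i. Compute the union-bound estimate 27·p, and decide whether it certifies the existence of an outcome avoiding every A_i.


Union bound: P[∪_{i=1}^{27} A_i] ≤ Σ_i P[A_i] ≤ 27·p = 27·(1/81) = 1/3.
Numerically: 1/3 ≈ 0.3333.
Is 1/3 < 1? YES.
Since P[∪ A_i] ≤ 1/3 < 1, the complement has P[∩ A_i^c] ≥ 1 − 1/3 = 2/3 > 0, so some outcome avoids every A_i.

27·p = 1/3 ≈ 0.3333; existence CERTIFIED by the union bound.


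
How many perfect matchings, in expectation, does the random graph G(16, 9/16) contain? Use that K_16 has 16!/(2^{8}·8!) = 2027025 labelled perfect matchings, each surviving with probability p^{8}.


K_16 has 16!/(2^{8}·8!) = 2027025 labelled perfect matchings.
For each such perfect matching H, let X_H = 1 if all 8 edges of H are present in G. Then P[X_H = 1] = p^{8} = (9/16)^{8} = 43046721/4294967296.
By linearity of expectation: E[X] = Σ_H E[X_H] = 2027025 · p^{8} = 2027025 · 43046721/4294967296 = 87256779635025/4294967296.
Numerically: E[X] ≈ 20316.

E[X] = 2027025 · (9/16)^{8} = 87256779635025/4294967296 ≈ 20316.


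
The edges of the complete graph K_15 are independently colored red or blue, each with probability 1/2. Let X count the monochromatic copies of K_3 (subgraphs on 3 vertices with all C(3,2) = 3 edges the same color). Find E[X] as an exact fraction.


Let X = Σ_S X_S over the C(15, 3) = 455 subsets S of size 3, where X_S = 1 if the K_3 on S is monochromatic.
For a fixed S, the K_3 on S has C(3, 2) = 3 edges. P[all 3 edges red] = (1/2)^3, and likewise for blue, so P[monochromatic] = 2·(1/2)^3 = 2^{1 − 3} = 1/4.
By linearity: E[X] = C(15, 3) · 2^{1 − 3} = 455 · 1/4 = 455/4.
Numerically: E[X] ≈ 113.750.

E[X] = C(15,3)·2^(1−C(3,2)) = 455/4 ≈ 113.750.


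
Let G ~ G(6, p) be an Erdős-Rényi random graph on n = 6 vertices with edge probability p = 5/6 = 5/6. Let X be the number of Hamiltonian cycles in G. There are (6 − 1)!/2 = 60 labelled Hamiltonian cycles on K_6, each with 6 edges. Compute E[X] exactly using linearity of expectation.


K_6 has (6 − 1)!/2 = 60 labelled Hamiltonian cycles.
For each such Hamiltonian cycle H, let X_H = 1 if all 6 edges of H are present in G. Then P[X_H = 1] = p^{6} = (5/6)^{6} = 15625/46656.
By linearity: E[X] = Σ_H E[X_H] = 60 · p^{6} = 60 · 15625/46656 = 78125/3888.
Numerically: E[X] ≈ 20.1.

E[X] = 60 · (5/6)^{6} = 78125/3888 ≈ 20.1.


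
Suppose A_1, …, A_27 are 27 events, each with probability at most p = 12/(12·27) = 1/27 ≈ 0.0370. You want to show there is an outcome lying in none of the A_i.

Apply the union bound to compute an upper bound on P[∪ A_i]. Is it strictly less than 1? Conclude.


Union bound: P[∪_{i=1}^{27} A_i] ≤ Σ_i P[A_i] ≤ 27·p = 27·(1/27) = 1.
Numerically: 1 ≈ 1.0000.
Is 1 < 1? NO.
Since the bound 1 is ≥ 1, the union bound is uninformative here; it does NOT by itself certify existence.

27·p = 1 ≈ 1.0000; existence NOT certified by the union bound.


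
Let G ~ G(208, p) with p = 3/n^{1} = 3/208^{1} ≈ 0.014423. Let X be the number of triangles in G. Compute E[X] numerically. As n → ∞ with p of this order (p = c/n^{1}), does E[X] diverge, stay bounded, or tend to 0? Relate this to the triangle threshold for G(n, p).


Number of potential triangles: C(208, 3) = 1478256.
Each occurs with probability p³ ≈ (0.014423)³ ≈ 3.0003627e-06.
By linearity: E[X] = C(208, 3)·p³ ≈ 1478256 · 3.0003627e-06 ≈ 4.43530.
Here α = 1, so p = 3/n is exactly at the triangle threshold p ~ 1/n. Asymptotically E[X] → c³/6 = 3³/6 = 9/2 ≈ 4.50000, a bounded constant. In this regime the triangle count is asymptotically Poisson(c³/6).

E[X] ≈ 4.43530; in regime p = Θ(1/n^{1}) E[X] stays bounded (at the triangle threshold p ~ 1/n).


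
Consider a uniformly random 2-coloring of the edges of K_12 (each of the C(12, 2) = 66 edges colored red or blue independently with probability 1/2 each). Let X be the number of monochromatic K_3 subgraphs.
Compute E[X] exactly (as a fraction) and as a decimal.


Let X = Σ_S X_S over the C(12, 3) = 220 subsets S of size 3, where X_S = 1 if the K_3 on S is monochromatic.
For a fixed S, the K_3 on S has C(3, 2) = 3 edges. P[all 3 edges red] = (1/2)^3, and likewise for blue, so P[monochromatic] = 2·(1/2)^3 = 2^{1 − 3} = 1/4.
By linearity of expectation: E[X] = C(12, 3) · 2^{1 − 3} = 220 · 1/4 = 55.
Numerically: E[X] ≈ 55.00000.

E[X] = C(12,3)·2^(1−C(3,2)) = 55 ≈ 55.00000.


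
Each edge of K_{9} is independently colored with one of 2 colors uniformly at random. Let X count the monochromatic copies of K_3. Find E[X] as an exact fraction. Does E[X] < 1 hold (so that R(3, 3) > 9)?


E[X] = C(9, 3) · 2^{1 − 3} = 84 · 2^{−2} = 84/4.
As a reduced fraction: E[X] = 21 ≈ 21.000.
Is E[X] < 1? NO.
Since E[X] ≥ 1, the first-moment bound is inconclusive at n = 9; it does NOT by itself certify R(3, 3) > 9.

E[X] = 21 ≈ 21.000; E[X] ≥ 1; first-moment method inconclusive here.


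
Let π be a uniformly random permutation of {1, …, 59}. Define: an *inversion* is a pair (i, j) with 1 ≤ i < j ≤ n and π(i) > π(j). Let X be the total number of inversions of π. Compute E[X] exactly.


Write X = Σ X_I over the C(59, 2) = 1711 pairs i < j, with X_I the indicator of one inversion.
There are 1711 indicators.
For each fixed pair i < j, the values π(i) and π(j) are two distinct elements of {1, …, 59} in uniformly random order; by symmetry P[π(i) > π(j)] = 1/2.
By linearity: E[X] = 1711 · (1/2) = C(59, 2) · (1/2) = 1711/2 = 1711/2 ≈ 855.500.

E[X] = 1711/2 = 855.500.


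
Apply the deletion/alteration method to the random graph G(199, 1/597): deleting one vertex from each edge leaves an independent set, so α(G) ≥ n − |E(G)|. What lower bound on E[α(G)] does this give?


E[|E(G)|] = C(199, 2)·p = 19701 · (1/597) = 33.
E[α(G)] ≥ n − E[|E(G)|] = 199 − 33 = 166.
Numerically: ≈ 166.0000.
(This is only a lower bound; the true E[α(G)] may be larger.)

E[α(G)] ≥ 166 ≈ 166.0000.


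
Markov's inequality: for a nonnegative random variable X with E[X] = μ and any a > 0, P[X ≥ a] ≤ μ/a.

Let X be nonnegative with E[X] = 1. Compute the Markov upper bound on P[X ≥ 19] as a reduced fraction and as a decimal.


μ = E[X] = 1, a = 19.
Markov: P[X ≥ 19] ≤ μ/a = (1)/19 = 1/19.
Numerically: ≈ 0.052632.
(Since a = 19 > μ = 1.000000, the bound 1/19 is < 1 and informative.)

P[X ≥ 19] ≤ 1/19 ≈ 0.052632.


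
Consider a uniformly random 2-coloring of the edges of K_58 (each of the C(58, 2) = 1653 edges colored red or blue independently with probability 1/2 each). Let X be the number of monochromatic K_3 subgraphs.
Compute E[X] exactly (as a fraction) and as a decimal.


Let X = Σ_S X_S over the C(58, 3) = 30856 subsets S of size 3, where X_S = 1 if the K_3 on S is monochromatic.
For a fixed S, the K_3 on S has C(3, 2) = 3 edges. P[all 3 edges red] = (1/2)^3, and likewise for blue, so P[monochromatic] = 2·(1/2)^3 = 2^{1 − 3} = 1/4.
By linearity: E[X] = C(58, 3) · 2^{1 − 3} = 30856 · 1/4 = 7714.
Numerically: E[X] ≈ 7714.0000.

E[X] = C(58,3)·2^(1−C(3,2)) = 7714 ≈ 7714.0000.


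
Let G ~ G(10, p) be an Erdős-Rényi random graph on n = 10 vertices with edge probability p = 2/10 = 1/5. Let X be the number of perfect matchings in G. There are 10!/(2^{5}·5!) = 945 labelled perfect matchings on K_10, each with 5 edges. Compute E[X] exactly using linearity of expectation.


K_10 has 10!/(2^{5}·5!) = 945 labelled perfect matchings.
For each such perfect matching H, let X_H = 1 if all 5 edges of H are present in G. Then P[X_H = 1] = p^{5} = (1/5)^{5} = 1/3125.
By linearity: E[X] = Σ_H E[X_H] = 945 · p^{5} = 945 · 1/3125 = 189/625.
Numerically: E[X] ≈ 0.3024.

E[X] = 945 · (1/5)^{5} = 189/625 ≈ 0.3024.


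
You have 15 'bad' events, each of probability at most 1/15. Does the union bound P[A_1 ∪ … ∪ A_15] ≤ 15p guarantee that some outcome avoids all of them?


Union bound: P[∪_{i=1}^{15} A_i] ≤ Σ_i P[A_i] ≤ 15·p = 15·(1/15) = 1.
Numerically: 1 ≈ 1.000.
Is 1 < 1? NO.
Since the bound 1 is ≥ 1, the union bound is uninformative here; it does NOT by itself certify existence.

15·p = 1 ≈ 1.000; existence NOT certified by the union bound.


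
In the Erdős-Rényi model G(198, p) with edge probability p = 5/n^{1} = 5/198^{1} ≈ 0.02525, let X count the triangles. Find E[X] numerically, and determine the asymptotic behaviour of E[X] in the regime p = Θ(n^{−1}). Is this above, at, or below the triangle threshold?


Number of potential triangles: C(198, 3) = 1274196.
Each occurs with probability p³ ≈ (0.02525)³ ≈ 1.610328e-05.
By linearity: E[X] = C(198, 3)·p³ ≈ 1274196 · 1.610328e-05 ≈ 20.5187.
Here α = 1, so p = 5/n is exactly at the triangle threshold p ~ 1/n. Asymptotically E[X] → c³/6 = 5³/6 = 125/6 ≈ 20.8333, a bounded constant. In this regime the triangle count is asymptotically Poisson(c³/6).

E[X] ≈ 20.5187; in regime p = Θ(1/n^{1}) E[X] stays bounded (at the triangle threshold p ~ 1/n).


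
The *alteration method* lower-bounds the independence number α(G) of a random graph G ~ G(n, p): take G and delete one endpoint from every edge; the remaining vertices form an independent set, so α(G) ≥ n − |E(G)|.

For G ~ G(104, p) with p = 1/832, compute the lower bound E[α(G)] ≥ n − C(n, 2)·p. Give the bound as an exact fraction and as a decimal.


E[|E(G)|] = C(104, 2)·p = 5356 · (1/832) = 103/16.
E[α(G)] ≥ n − E[|E(G)|] = 104 − 103/16 = 1561/16.
Numerically: ≈ 97.562.
(This is only a lower bound; the true E[α(G)] may be larger.)

E[α(G)] ≥ 1561/16 ≈ 97.562.


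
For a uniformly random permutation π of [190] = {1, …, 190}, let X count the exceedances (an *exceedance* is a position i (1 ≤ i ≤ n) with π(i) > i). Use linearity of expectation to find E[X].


Write X = Σ_{i=1}^{190} X_i, where X_i = 1_{π(i) > i}.
For each fixed i, π(i) is uniform over {1, …, 190} (marginal of a uniform permutation), so P[π(i) > i] = (n − i)/n. Summing: Σ_{i=1}^{190} (n − i)/n = (0 + 1 + … + 189)/190 = 190(190 − 1)/(2·190) = (190 − 1)/2.
Hence E[X] = Σ_{i=1}^{190} (190 − i)/190 = 189/2 ≈ 94.500000.

E[X] = 189/2 = 94.500000.


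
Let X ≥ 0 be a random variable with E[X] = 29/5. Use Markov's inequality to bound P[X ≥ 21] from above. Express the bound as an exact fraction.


μ = E[X] = 29/5, a = 21.
Markov: P[X ≥ 21] ≤ μ/a = (29/5)/21 = 29/105.
Numerically: ≈ 0.276.
(Since a = 21 > μ = 5.800, the bound 29/105 is < 1 and informative.)

P[X ≥ 21] ≤ 29/105 ≈ 0.276.


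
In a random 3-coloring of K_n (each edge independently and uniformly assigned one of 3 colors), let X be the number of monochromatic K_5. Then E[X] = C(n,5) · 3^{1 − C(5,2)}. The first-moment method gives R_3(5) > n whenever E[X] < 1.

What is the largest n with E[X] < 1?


We need C(n, 5) · 3^{1 − 10} < 1, i.e. C(n, 5) < 3^{10 − 1} = 19683.
Check values of n near the boundary:
  n = 16: C(16, 5) = 4368; 4368 < 19683? YES
  n = 17: C(17, 5) = 6188; 6188 < 19683? YES
  n = 18: C(18, 5) = 8568; 8568 < 19683? YES
  n = 19: C(19, 5) = 11628; 11628 < 19683? YES
  n = 20: C(20, 5) = 15504; 15504 < 19683? YES
  n = 21: C(21, 5) = 20349; 20349 < 19683? NO
The largest n with C(n, 5) < 19683 is n = 20 (where E[X] = 5168/6561 ≈ 0.788). Hence R_3(5) > 20, i.e. R_3(5) ≥ 21.

Largest n = 20; hence R_3(5) > 20.


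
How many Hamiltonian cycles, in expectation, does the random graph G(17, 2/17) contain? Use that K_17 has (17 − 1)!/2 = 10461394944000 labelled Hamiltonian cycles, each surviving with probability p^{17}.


K_17 has (17 − 1)!/2 = 10461394944000 labelled Hamiltonian cycles.
For each such Hamiltonian cycle H, let X_H = 1 if all 17 edges of H are present in G. Then P[X_H = 1] = p^{17} = (2/17)^{17} = 131072/827240261886336764177.
By linearity: E[X] = Σ_H E[X_H] = 10461394944000 · p^{17} = 10461394944000 · 131072/827240261886336764177 = 1371195958099968000/827240261886336764177.
Numerically: E[X] ≈ 0.00165755.

E[X] = 10461394944000 · (2/17)^{17} = 1371195958099968000/827240261886336764177 ≈ 0.00165755.


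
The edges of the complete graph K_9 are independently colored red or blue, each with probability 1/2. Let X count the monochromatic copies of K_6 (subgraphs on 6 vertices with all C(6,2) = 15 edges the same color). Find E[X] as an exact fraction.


Let X = Σ_S X_S over the C(9, 6) = 84 subsets S of size 6, where X_S = 1 if the K_6 on S is monochromatic.
For a fixed S, the K_6 on S has C(6, 2) = 15 edges. P[all 15 edges red] = (1/2)^15, and likewise for blue, so P[monochromatic] = 2·(1/2)^15 = 2^{1 − 15} = 1/16384.
Summing: E[X] = C(9, 6) · 2^{1 − 15} = 84 · 1/16384 = 21/4096.
Numerically: E[X] ≈ 0.0051.

E[X] = C(9,6)·2^(1−C(6,2)) = 21/4096 ≈ 0.0051.
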